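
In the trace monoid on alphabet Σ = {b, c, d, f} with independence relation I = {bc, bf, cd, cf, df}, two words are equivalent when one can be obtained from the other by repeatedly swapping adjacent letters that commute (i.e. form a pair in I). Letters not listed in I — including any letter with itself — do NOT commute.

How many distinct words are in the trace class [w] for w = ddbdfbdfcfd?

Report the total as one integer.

piece 0:d — minimal
piece 1:d rests on {0:d}
piece 2:b rests on {1:d}
piece 3:d rests on {2:b}
piece 4:f — minimal
piece 5:b rests on {3:d}
piece 6:d rests on {5:b}
piece 7:f rests on {4:f}
piece 8:c — minimal
piece 9:f rests on {7:f}
piece 10:d rests on {6:d}
minimal pieces: {0:d, 4:f, 8:c}
ways to finish when only these pieces remain (= sum over removing one remaining piece with nothing left below it):
  1 left: {8}→1  {9}→1  {10}→1
  2 left: {6,10}→1  {7,9}→1  {8,9}→2  {8,10}→2  {9,10}→2
  3 left: {4,7,9}→1  {5,6,10}→1  {6,8,10}→3  {6,9,10}→3  {7,8,9}→3  {7,9,10}→3  {8,9,10}→6
  4 left: {3,5,6,10}→1  {4,7,8,9}→4  {4,7,9,10}→4  {5,6,8,10}→4  {5,6,9,10}→4  {6,7,9,10}→6  {6,8,9,10}→12  {7,8,9,10}→12
  5 left: {2,3,5,6,10}→1  {3,5,6,8,10}→5  {3,5,6,9,10}→5  {4,6,7,9,10}→10  {4,7,8,9,10}→20  {5,6,7,9,10}→10  {5,6,8,9,10}→20  {6,7,8,9,10}→30
  6 left: {1,2,3,5,6,10}→1  {2,3,5,6,8,10}→6  {2,3,5,6,9,10}→6  {3,5,6,7,9,10}→15  {3,5,6,8,9,10}→30  {4,5,6,7,9,10}→20  {4,6,7,8,9,10}→60  {5,6,7,8,9,10}→60
  7 left: {0,1,2,3,5,6,10}→1  {1,2,3,5,6,8,10}→7  {1,2,3,5,6,9,10}→7  {2,3,5,6,7,9,10}→21  {2,3,5,6,8,9,10}→42  {3,4,5,6,7,9,10}→35  {3,5,6,7,8,9,10}→105  {4,5,6,7,8,9,10}→140
  8 left: {0,1,2,3,5,6,8,10}→8  {0,1,2,3,5,6,9,10}→8  {1,2,3,5,6,7,9,10}→28  {1,2,3,5,6,8,9,10}→56  {2,3,4,5,6,7,9,10}→56  {2,3,5,6,7,8,9,10}→168  {3,4,5,6,7,8,9,10}→280
  9 left: {0,1,2,3,5,6,7,9,10}→36  {0,1,2,3,5,6,8,9,10}→72  {1,2,3,4,5,6,7,9,10}→84  {1,2,3,5,6,7,8,9,10}→252  {2,3,4,5,6,7,8,9,10}→504
  placing 0:d first → 840 extensions
  placing 4:f first → 360 extensions
  placing 8:c first → 120 extensions
total linear extensions = 1320

1320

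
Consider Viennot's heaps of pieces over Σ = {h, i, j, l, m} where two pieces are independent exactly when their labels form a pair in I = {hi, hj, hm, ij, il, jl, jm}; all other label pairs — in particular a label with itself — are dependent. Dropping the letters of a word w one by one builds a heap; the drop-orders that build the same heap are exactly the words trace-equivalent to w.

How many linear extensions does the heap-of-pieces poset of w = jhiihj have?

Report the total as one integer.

90

#0=j has no predecessor
#1=h has no predecessor
#2=i has no predecessor
#3=i depends on [2:i]
#4=h depends on [1:h]
#5=j depends on [0:j]
sources: [0:j, 1:h, 2:i]
N(rest) = Σ N(rest − s) over sources s of rest; N(one piece) = 1:
  size 1 → [3]=1  [4]=1  [5]=1
  size 2 → [0,5]=1  [1,4]=1  [2,3]=1  [3,4]=2  [3,5]=2  [4,5]=2
  size 3 → [0,3,5]=3  [0,4,5]=3  [1,3,4]=3  [1,4,5]=3  [2,3,4]=3  [2,3,5]=3  [3,4,5]=6
  size 4 → [0,1,4,5]=6  [0,2,3,5]=6  [0,3,4,5]=12  [1,2,3,4]=6  [1,3,4,5]=12  [2,3,4,5]=12
  first=0(j) contributes 30
  first=1(h) contributes 30
  first=2(i) contributes 30
|[w]| = 90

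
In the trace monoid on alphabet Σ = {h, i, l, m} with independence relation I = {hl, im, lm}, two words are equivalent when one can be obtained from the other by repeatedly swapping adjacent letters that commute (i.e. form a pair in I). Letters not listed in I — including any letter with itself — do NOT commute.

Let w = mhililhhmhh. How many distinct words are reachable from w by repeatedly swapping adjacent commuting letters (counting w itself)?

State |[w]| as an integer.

#0=m has no predecessor
#1=h depends on [0:m]
#2=i depends on [1:h]
#3=l depends on [2:i]
#4=i depends on [3:l]
#5=l depends on [4:i]
#6=h depends on [4:i]
#7=h depends on [6:h]
#8=m depends on [7:h]
#9=h depends on [8:m]
#10=h depends on [9:h]
sources: [0:m]
N(rest) = Σ N(rest − s) over sources s of rest; N(one piece) = 1:
  size 1 → [5]=1  [10]=1
  size 2 → [5,10]=2  [9,10]=1
  size 3 → [5,9,10]=3  [8,9,10]=1
  size 4 → [5,8,9,10]=4  [7,8,9,10]=1
  size 5 → [5,7,8,9,10]=5  [6,7,8,9,10]=1
  size 6 → [5,6,7,8,9,10]=6
  size 7 → [4,5,6,7,8,9,10]=6
  size 8 → [3,4,5,6,7,8,9,10]=6
  size 9 → [2,3,4,5,6,7,8,9,10]=6
  first=0(m) contributes 6

6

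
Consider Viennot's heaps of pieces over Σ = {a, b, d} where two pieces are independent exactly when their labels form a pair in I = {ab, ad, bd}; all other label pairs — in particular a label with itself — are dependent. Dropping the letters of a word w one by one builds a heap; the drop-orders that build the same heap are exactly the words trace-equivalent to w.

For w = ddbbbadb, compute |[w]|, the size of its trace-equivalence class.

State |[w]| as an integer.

280

0(d) covers ∅
1(d) covers 0:d
2(b) covers ∅
3(b) covers 2:b
4(b) covers 3:b
5(a) covers ∅
6(d) covers 1:d
7(b) covers 4:b
floor of heap: 0:d, 2:b, 5:a
completions by unplaced set U, small U first (add the entries for U minus each lowest piece of U):
  |U|=1: {5}:1  {6}:1  {7}:1
  |U|=2: {1,6}:1  {4,7}:1  {5,6}:2  {5,7}:2  {6,7}:2
  |U|=3: {0,1,6}:1  {1,5,6}:3  {1,6,7}:3  {3,4,7}:1  {4,5,7}:3  {4,6,7}:3  {5,6,7}:6
  |U|=4: {0,1,5,6}:4  {0,1,6,7}:4  {1,4,6,7}:6  {1,5,6,7}:12  {2,3,4,7}:1  {3,4,5,7}:4  {3,4,6,7}:4  {4,5,6,7}:12
  |U|=5: {0,1,4,6,7}:10  {0,1,5,6,7}:20  {1,3,4,6,7}:10  {1,4,5,6,7}:30  {2,3,4,5,7}:5  {2,3,4,6,7}:5  {3,4,5,6,7}:20
  |U|=6: {0,1,3,4,6,7}:20  {0,1,4,5,6,7}:60  {1,2,3,4,6,7}:15  {1,3,4,5,6,7}:60  {2,3,4,5,6,7}:30
  start at 0(d): 105
  start at 2(b): 140
  start at 5(a): 35
sum over floor = 280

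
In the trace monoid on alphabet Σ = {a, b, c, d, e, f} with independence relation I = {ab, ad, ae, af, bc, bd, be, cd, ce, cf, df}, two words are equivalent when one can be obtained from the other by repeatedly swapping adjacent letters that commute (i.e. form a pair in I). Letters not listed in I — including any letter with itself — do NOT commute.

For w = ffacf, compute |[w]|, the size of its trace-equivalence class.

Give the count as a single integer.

#0=f has no predecessor
#1=f depends on [0:f]
#2=a has no predecessor
#3=c depends on [2:a]
#4=f depends on [1:f]
sources: [0:f, 2:a]
N(rest) = Σ N(rest − s) over sources s of rest; N(one piece) = 1:
  size 1 → [3]=1  [4]=1
  size 2 → [1,4]=1  [2,3]=1  [3,4]=2
  size 3 → [0,1,4]=1  [1,3,4]=3  [2,3,4]=3
  first=0(f) contributes 6
  first=2(a) contributes 4
|[w]| = 10

10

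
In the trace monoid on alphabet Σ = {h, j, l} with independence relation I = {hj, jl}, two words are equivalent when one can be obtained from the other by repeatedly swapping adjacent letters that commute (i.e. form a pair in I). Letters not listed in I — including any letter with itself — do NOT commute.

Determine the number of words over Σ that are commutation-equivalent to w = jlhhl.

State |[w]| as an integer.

piece 0:j — minimal
piece 1:l — minimal
piece 2:h rests on {1:l}
piece 3:h rests on {2:h}
piece 4:l rests on {3:h}
minimal pieces: {0:j, 1:l}
ways to finish when only these pieces remain (= sum over removing one remaining piece with nothing left below it):
  1 left: {0}→1  {4}→1
  2 left: {0,4}→2  {3,4}→1
  3 left: {0,3,4}→3  {2,3,4}→1
  placing 0:j first → 1 extensions
  placing 1:l first → 4 extensions
total linear extensions = 5

5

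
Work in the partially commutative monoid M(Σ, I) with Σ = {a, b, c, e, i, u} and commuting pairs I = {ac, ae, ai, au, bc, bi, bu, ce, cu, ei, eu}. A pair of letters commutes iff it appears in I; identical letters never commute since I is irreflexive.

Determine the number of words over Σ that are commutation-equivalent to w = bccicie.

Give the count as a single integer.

21

#0=b has no predecessor
#1=c has no predecessor
#2=c depends on [1:c]
#3=i depends on [2:c]
#4=c depends on [3:i]
#5=i depends on [4:c]
#6=e depends on [0:b]
sources: [0:b, 1:c]
N(rest) = Σ N(rest − s) over sources s of rest; N(one piece) = 1:
  size 1 → [5]=1  [6]=1
  size 2 → [0,6]=1  [4,5]=1  [5,6]=2
  size 3 → [0,5,6]=3  [3,4,5]=1  [4,5,6]=3
  size 4 → [0,4,5,6]=6  [2,3,4,5]=1  [3,4,5,6]=4
  size 5 → [0,3,4,5,6]=10  [1,2,3,4,5]=1  [2,3,4,5,6]=5
  first=0(b) contributes 6
  first=1(c) contributes 15
|[w]| = 21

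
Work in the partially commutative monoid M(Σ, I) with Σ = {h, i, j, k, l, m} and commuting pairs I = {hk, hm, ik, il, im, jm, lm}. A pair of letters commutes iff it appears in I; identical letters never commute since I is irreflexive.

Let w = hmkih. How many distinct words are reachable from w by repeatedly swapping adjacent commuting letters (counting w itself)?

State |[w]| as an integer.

10

piece 0:h — minimal
piece 1:m — minimal
piece 2:k rests on {1:m}
piece 3:i rests on {0:h}
piece 4:h rests on {3:i}
minimal pieces: {0:h, 1:m}
ways to finish when only these pieces remain (= sum over removing one remaining piece with nothing left below it):
  1 left: {2}→1  {4}→1
  2 left: {1,2}→1  {2,4}→2  {3,4}→1
  3 left: {0,3,4}→1  {1,2,4}→3  {2,3,4}→3
  placing 0:h first → 6 extensions
  placing 1:m first → 4 extensions
total linear extensions = 10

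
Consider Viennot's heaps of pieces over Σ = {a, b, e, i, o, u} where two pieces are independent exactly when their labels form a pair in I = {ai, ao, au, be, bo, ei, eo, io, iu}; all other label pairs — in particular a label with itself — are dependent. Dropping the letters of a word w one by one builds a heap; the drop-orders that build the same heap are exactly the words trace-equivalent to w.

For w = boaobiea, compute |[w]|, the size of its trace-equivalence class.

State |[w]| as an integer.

140

drop 0:b onto floor
drop 1:o onto floor
drop 2:a onto {0:b}
drop 3:o onto {1:o}
drop 4:b onto {2:a}
drop 5:i onto {4:b}
drop 6:e onto {2:a}
drop 7:a onto {4:b, 6:e}
ground layer = {0:b, 1:o}
drop-orders for the pieces not yet dropped (sum over which currently-grounded one goes next):
  1 to go: {3} 1  {5} 1  {7} 1
  2 to go: {1,3} 1  {3,5} 2  {3,7} 2  {5,7} 2  {6,7} 1
  3 to go: {1,3,5} 3  {1,3,7} 3  {3,5,7} 6  {3,6,7} 3  {4,5,7} 2  {5,6,7} 3
  4 to go: {1,3,5,7} 12  {1,3,6,7} 6  {3,4,5,7} 8  {3,5,6,7} 12  {4,5,6,7} 5
  5 to go: {1,3,4,5,7} 20  {1,3,5,6,7} 30  {2,4,5,6,7} 5  {3,4,5,6,7} 25
  6 to go: {0,2,4,5,6,7} 5  {1,3,4,5,6,7} 75  {2,3,4,5,6,7} 30
  if 0:b drops first: 105 orders
  if 1:o drops first: 35 orders
heap linearizations: 140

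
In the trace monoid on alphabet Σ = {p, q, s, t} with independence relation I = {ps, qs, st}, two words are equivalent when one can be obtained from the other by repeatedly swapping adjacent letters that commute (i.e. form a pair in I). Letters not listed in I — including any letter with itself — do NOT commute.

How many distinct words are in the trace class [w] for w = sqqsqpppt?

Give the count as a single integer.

0(s) covers ∅
1(q) covers ∅
2(q) covers 1:q
3(s) covers 0:s
4(q) covers 2:q
5(p) covers 4:q
6(p) covers 5:p
7(p) covers 6:p
8(t) covers 7:p
floor of heap: 0:s, 1:q
completions by unplaced set U, small U first (add the entries for U minus each lowest piece of U):
  |U|=1: {3}:1  {8}:1
  |U|=2: {0,3}:1  {3,8}:2  {7,8}:1
  |U|=3: {0,3,8}:3  {3,7,8}:3  {6,7,8}:1
  |U|=4: {0,3,7,8}:6  {3,6,7,8}:4  {5,6,7,8}:1
  |U|=5: {0,3,6,7,8}:10  {3,5,6,7,8}:5  {4,5,6,7,8}:1
  |U|=6: {0,3,5,6,7,8}:15  {2,4,5,6,7,8}:1  {3,4,5,6,7,8}:6
  |U|=7: {0,3,4,5,6,7,8}:21  {1,2,4,5,6,7,8}:1  {2,3,4,5,6,7,8}:7
  start at 0(s): 8
  start at 1(q): 28
sum over floor = 36

36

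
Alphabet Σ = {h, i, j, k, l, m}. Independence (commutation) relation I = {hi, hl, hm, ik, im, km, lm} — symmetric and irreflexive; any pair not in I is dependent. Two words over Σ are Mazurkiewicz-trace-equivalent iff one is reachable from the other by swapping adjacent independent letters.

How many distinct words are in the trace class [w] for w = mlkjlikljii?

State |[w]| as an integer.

6

drop 0:m onto floor
drop 1:l onto floor
drop 2:k onto {1:l}
drop 3:j onto {0:m, 2:k}
drop 4:l onto {3:j}
drop 5:i onto {4:l}
drop 6:k onto {4:l}
drop 7:l onto {5:i, 6:k}
drop 8:j onto {7:l}
drop 9:i onto {8:j}
drop 10:i onto {9:i}
ground layer = {0:m, 1:l}
drop-orders for the pieces not yet dropped (sum over which currently-grounded one goes next):
  1 to go: {10} 1
  2 to go: {9,10} 1
  3 to go: {8,9,10} 1
  4 to go: {7,8,9,10} 1
  5 to go: {5,7,8,9,10} 1  {6,7,8,9,10} 1
  6 to go: {5,6,7,8,9,10} 2
  7 to go: {4,5,6,7,8,9,10} 2
  8 to go: {3,4,5,6,7,8,9,10} 2
  9 to go: {0,3,4,5,6,7,8,9,10} 2  {2,3,4,5,6,7,8,9,10} 2
  if 0:m drops first: 2 orders
  if 1:l drops first: 4 orders
heap linearizations: 6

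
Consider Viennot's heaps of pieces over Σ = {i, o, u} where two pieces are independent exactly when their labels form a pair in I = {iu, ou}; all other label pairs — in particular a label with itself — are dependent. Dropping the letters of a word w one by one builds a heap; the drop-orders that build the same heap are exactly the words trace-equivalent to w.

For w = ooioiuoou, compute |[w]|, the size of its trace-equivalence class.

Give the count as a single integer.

piece 0:o — minimal
piece 1:o rests on {0:o}
piece 2:i rests on {1:o}
piece 3:o rests on {2:i}
piece 4:i rests on {3:o}
piece 5:u — minimal
piece 6:o rests on {4:i}
piece 7:o rests on {6:o}
piece 8:u rests on {5:u}
minimal pieces: {0:o, 5:u}
ways to finish when only these pieces remain (= sum over removing one remaining piece with nothing left below it):
  1 left: {7}→1  {8}→1
  2 left: {5,8}→1  {6,7}→1  {7,8}→2
  3 left: {4,6,7}→1  {5,7,8}→3  {6,7,8}→3
  4 left: {3,4,6,7}→1  {4,6,7,8}→4  {5,6,7,8}→6
  5 left: {2,3,4,6,7}→1  {3,4,6,7,8}→5  {4,5,6,7,8}→10
  6 left: {1,2,3,4,6,7}→1  {2,3,4,6,7,8}→6  {3,4,5,6,7,8}→15
  7 left: {0,1,2,3,4,6,7}→1  {1,2,3,4,6,7,8}→7  {2,3,4,5,6,7,8}→21
  placing 0:o first → 28 extensions
  placing 5:u first → 8 extensions
total linear extensions = 36

36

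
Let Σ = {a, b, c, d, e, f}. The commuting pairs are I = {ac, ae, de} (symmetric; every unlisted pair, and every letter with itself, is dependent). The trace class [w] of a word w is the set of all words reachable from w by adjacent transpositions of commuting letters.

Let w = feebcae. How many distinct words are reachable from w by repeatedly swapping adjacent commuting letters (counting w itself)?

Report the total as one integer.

3

#0=f has no predecessor
#1=e depends on [0:f]
#2=e depends on [1:e]
#3=b depends on [2:e]
#4=c depends on [3:b]
#5=a depends on [3:b]
#6=e depends on [4:c]
sources: [0:f]
N(rest) = Σ N(rest − s) over sources s of rest; N(one piece) = 1:
  size 1 → [5]=1  [6]=1
  size 2 → [4,6]=1  [5,6]=2
  size 3 → [4,5,6]=3
  size 4 → [3,4,5,6]=3
  size 5 → [2,3,4,5,6]=3
  first=0(f) contributes 3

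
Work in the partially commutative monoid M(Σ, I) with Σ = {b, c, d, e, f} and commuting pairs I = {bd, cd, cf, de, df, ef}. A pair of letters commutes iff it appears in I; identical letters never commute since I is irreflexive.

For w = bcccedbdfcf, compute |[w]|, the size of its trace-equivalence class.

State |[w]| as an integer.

165

drop 0:b onto floor
drop 1:c onto {0:b}
drop 2:c onto {1:c}
drop 3:c onto {2:c}
drop 4:e onto {3:c}
drop 5:d onto floor
drop 6:b onto {4:e}
drop 7:d onto {5:d}
drop 8:f onto {6:b}
drop 9:c onto {6:b}
drop 10:f onto {8:f}
ground layer = {0:b, 5:d}
drop-orders for the pieces not yet dropped (sum over which currently-grounded one goes next):
  1 to go: {7} 1  {9} 1  {10} 1
  2 to go: {5,7} 1  {7,9} 2  {7,10} 2  {8,10} 1  {9,10} 2
  3 to go: {5,7,9} 3  {5,7,10} 3  {7,8,10} 3  {7,9,10} 6  {8,9,10} 3
  4 to go: {5,7,8,10} 6  {5,7,9,10} 12  {6,8,9,10} 3  {7,8,9,10} 12
  5 to go: {4,6,8,9,10} 3  {5,7,8,9,10} 30  {6,7,8,9,10} 15
  6 to go: {3,4,6,8,9,10} 3  {4,6,7,8,9,10} 18  {5,6,7,8,9,10} 45
  7 to go: {2,3,4,6,8,9,10} 3  {3,4,6,7,8,9,10} 21  {4,5,6,7,8,9,10} 63
  8 to go: {1,2,3,4,6,8,9,10} 3  {2,3,4,6,7,8,9,10} 24  {3,4,5,6,7,8,9,10} 84
  9 to go: {0,1,2,3,4,6,8,9,10} 3  {1,2,3,4,6,7,8,9,10} 27  {2,3,4,5,6,7,8,9,10} 108
  if 0:b drops first: 135 orders
  if 5:d drops first: 30 orders
heap linearizations: 165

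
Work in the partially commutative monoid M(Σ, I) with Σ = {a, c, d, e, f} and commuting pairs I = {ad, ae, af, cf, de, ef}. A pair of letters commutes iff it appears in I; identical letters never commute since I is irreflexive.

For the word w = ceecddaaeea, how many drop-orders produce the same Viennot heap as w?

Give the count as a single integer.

210

piece 0:c — minimal
piece 1:e rests on {0:c}
piece 2:e rests on {1:e}
piece 3:c rests on {2:e}
piece 4:d rests on {3:c}
piece 5:d rests on {4:d}
piece 6:a rests on {3:c}
piece 7:a rests on {6:a}
piece 8:e rests on {3:c}
piece 9:e rests on {8:e}
piece 10:a rests on {7:a}
minimal pieces: {0:c}
ways to finish when only these pieces remain (= sum over removing one remaining piece with nothing left below it):
  1 left: {5}→1  {9}→1  {10}→1
  2 left: {4,5}→1  {5,9}→2  {5,10}→2  {7,10}→1  {8,9}→1  {9,10}→2
  3 left: {4,5,9}→3  {4,5,10}→3  {5,7,10}→3  {5,8,9}→3  {5,9,10}→6  {6,7,10}→1  {7,9,10}→3  {8,9,10}→3
  4 left: {4,5,7,10}→6  {4,5,8,9}→6  {4,5,9,10}→12  {5,6,7,10}→4  {5,7,9,10}→12  {5,8,9,10}→12  {6,7,9,10}→4  {7,8,9,10}→6
  5 left: {4,5,6,7,10}→10  {4,5,7,9,10}→30  {4,5,8,9,10}→30  {5,6,7,9,10}→20  {5,7,8,9,10}→30  {6,7,8,9,10}→10
  6 left: {4,5,6,7,9,10}→60  {4,5,7,8,9,10}→90  {5,6,7,8,9,10}→60
  7 left: {4,5,6,7,8,9,10}→210
  8 left: {3,4,5,6,7,8,9,10}→210
  9 left: {2,3,4,5,6,7,8,9,10}→210
  placing 0:c first → 210 extensions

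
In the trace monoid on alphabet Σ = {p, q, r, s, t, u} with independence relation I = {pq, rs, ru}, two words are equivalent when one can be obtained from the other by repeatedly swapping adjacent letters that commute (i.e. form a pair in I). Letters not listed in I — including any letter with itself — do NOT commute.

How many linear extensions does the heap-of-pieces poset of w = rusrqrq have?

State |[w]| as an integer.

piece 0:r — minimal
piece 1:u — minimal
piece 2:s rests on {1:u}
piece 3:r rests on {0:r}
piece 4:q rests on {2:s, 3:r}
piece 5:r rests on {4:q}
piece 6:q rests on {5:r}
minimal pieces: {0:r, 1:u}
ways to finish when only these pieces remain (= sum over removing one remaining piece with nothing left below it):
  1 left: {6}→1
  2 left: {5,6}→1
  3 left: {4,5,6}→1
  4 left: {2,4,5,6}→1  {3,4,5,6}→1
  5 left: {0,3,4,5,6}→1  {1,2,4,5,6}→1  {2,3,4,5,6}→2
  placing 0:r first → 3 extensions
  placing 1:u first → 3 extensions
total linear extensions = 6

6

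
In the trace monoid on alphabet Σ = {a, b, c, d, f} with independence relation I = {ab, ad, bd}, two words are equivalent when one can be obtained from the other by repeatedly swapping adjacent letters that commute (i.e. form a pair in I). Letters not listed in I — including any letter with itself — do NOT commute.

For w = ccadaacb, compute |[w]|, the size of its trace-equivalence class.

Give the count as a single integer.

4

piece 0:c — minimal
piece 1:c rests on {0:c}
piece 2:a rests on {1:c}
piece 3:d rests on {1:c}
piece 4:a rests on {2:a}
piece 5:a rests on {4:a}
piece 6:c rests on {3:d, 5:a}
piece 7:b rests on {6:c}
minimal pieces: {0:c}
ways to finish when only these pieces remain (= sum over removing one remaining piece with nothing left below it):
  1 left: {7}→1
  2 left: {6,7}→1
  3 left: {3,6,7}→1  {5,6,7}→1
  4 left: {3,5,6,7}→2  {4,5,6,7}→1
  5 left: {2,4,5,6,7}→1  {3,4,5,6,7}→3
  6 left: {2,3,4,5,6,7}→4
  placing 0:c first → 4 extensions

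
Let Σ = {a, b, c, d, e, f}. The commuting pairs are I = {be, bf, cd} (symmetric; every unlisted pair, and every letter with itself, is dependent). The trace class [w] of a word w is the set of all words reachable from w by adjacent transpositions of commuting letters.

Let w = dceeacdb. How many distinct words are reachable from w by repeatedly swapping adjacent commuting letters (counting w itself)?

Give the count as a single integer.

drop 0:d onto floor
drop 1:c onto floor
drop 2:e onto {0:d, 1:c}
drop 3:e onto {2:e}
drop 4:a onto {3:e}
drop 5:c onto {4:a}
drop 6:d onto {4:a}
drop 7:b onto {5:c, 6:d}
ground layer = {0:d, 1:c}
drop-orders for the pieces not yet dropped (sum over which currently-grounded one goes next):
  1 to go: {7} 1
  2 to go: {5,7} 1  {6,7} 1
  3 to go: {5,6,7} 2
  4 to go: {4,5,6,7} 2
  5 to go: {3,4,5,6,7} 2
  6 to go: {2,3,4,5,6,7} 2
  if 0:d drops first: 2 orders
  if 1:c drops first: 2 orders
heap linearizations: 4

4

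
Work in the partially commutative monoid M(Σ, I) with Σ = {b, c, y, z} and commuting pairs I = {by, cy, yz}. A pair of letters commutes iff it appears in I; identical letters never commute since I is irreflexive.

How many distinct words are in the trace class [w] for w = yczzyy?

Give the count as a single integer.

piece 0:y — minimal
piece 1:c — minimal
piece 2:z rests on {1:c}
piece 3:z rests on {2:z}
piece 4:y rests on {0:y}
piece 5:y rests on {4:y}
minimal pieces: {0:y, 1:c}
ways to finish when only these pieces remain (= sum over removing one remaining piece with nothing left below it):
  1 left: {3}→1  {5}→1
  2 left: {2,3}→1  {3,5}→2  {4,5}→1
  3 left: {0,4,5}→1  {1,2,3}→1  {2,3,5}→3  {3,4,5}→3
  4 left: {0,3,4,5}→4  {1,2,3,5}→4  {2,3,4,5}→6
  placing 0:y first → 10 extensions
  placing 1:c first → 10 extensions
total linear extensions = 20

20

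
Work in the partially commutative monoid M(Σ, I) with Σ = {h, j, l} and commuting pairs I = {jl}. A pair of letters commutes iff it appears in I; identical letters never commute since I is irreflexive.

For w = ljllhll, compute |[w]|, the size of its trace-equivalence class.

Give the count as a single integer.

4

0(l) covers ∅
1(j) covers ∅
2(l) covers 0:l
3(l) covers 2:l
4(h) covers 1:j, 3:l
5(l) covers 4:h
6(l) covers 5:l
floor of heap: 0:l, 1:j
completions by unplaced set U, small U first (add the entries for U minus each lowest piece of U):
  |U|=1: {6}:1
  |U|=2: {5,6}:1
  |U|=3: {4,5,6}:1
  |U|=4: {1,4,5,6}:1  {3,4,5,6}:1
  |U|=5: {1,3,4,5,6}:2  {2,3,4,5,6}:1
  start at 0(l): 3
  start at 1(j): 1
sum over floor = 4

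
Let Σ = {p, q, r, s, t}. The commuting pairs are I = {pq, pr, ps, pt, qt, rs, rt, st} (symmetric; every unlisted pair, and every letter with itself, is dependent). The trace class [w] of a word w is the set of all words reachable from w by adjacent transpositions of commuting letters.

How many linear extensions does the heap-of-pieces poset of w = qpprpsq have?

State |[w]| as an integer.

70

0(q) covers ∅
1(p) covers ∅
2(p) covers 1:p
3(r) covers 0:q
4(p) covers 2:p
5(s) covers 0:q
6(q) covers 3:r, 5:s
floor of heap: 0:q, 1:p
completions by unplaced set U, small U first (add the entries for U minus each lowest piece of U):
  |U|=1: {4}:1  {6}:1
  |U|=2: {2,4}:1  {3,6}:1  {4,6}:2  {5,6}:1
  |U|=3: {1,2,4}:1  {2,4,6}:3  {3,4,6}:3  {3,5,6}:2  {4,5,6}:3
  |U|=4: {0,3,5,6}:2  {1,2,4,6}:4  {2,3,4,6}:6  {2,4,5,6}:6  {3,4,5,6}:8
  |U|=5: {0,3,4,5,6}:10  {1,2,3,4,6}:10  {1,2,4,5,6}:10  {2,3,4,5,6}:20
  start at 0(q): 40
  start at 1(p): 30
sum over floor = 70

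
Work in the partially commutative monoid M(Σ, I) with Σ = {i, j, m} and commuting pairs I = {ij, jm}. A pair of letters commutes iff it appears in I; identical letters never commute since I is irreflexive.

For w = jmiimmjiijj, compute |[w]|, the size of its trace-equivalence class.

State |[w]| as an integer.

330

piece 0:j — minimal
piece 1:m — minimal
piece 2:i rests on {1:m}
piece 3:i rests on {2:i}
piece 4:m rests on {3:i}
piece 5:m rests on {4:m}
piece 6:j rests on {0:j}
piece 7:i rests on {5:m}
piece 8:i rests on {7:i}
piece 9:j rests on {6:j}
piece 10:j rests on {9:j}
minimal pieces: {0:j, 1:m}
ways to finish when only these pieces remain (= sum over removing one remaining piece with nothing left below it):
  1 left: {8}→1  {10}→1
  2 left: {7,8}→1  {8,10}→2  {9,10}→1
  3 left: {5,7,8}→1  {6,9,10}→1  {7,8,10}→3  {8,9,10}→3
  4 left: {0,6,9,10}→1  {4,5,7,8}→1  {5,7,8,10}→4  {6,8,9,10}→4  {7,8,9,10}→6
  5 left: {0,6,8,9,10}→5  {3,4,5,7,8}→1  {4,5,7,8,10}→5  {5,7,8,9,10}→10  {6,7,8,9,10}→10
  6 left: {0,6,7,8,9,10}→15  {2,3,4,5,7,8}→1  {3,4,5,7,8,10}→6  {4,5,7,8,9,10}→15  {5,6,7,8,9,10}→20
  7 left: {0,5,6,7,8,9,10}→35  {1,2,3,4,5,7,8}→1  {2,3,4,5,7,8,10}→7  {3,4,5,7,8,9,10}→21  {4,5,6,7,8,9,10}→35
  8 left: {0,4,5,6,7,8,9,10}→70  {1,2,3,4,5,7,8,10}→8  {2,3,4,5,7,8,9,10}→28  {3,4,5,6,7,8,9,10}→56
  9 left: {0,3,4,5,6,7,8,9,10}→126  {1,2,3,4,5,7,8,9,10}→36  {2,3,4,5,6,7,8,9,10}→84
  placing 0:j first → 120 extensions
  placing 1:m first → 210 extensions
total linear extensions = 330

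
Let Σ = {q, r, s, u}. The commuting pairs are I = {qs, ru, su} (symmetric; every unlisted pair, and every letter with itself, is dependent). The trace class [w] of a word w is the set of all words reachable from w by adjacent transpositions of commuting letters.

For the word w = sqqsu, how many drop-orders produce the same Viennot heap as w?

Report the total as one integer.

piece 0:s — minimal
piece 1:q — minimal
piece 2:q rests on {1:q}
piece 3:s rests on {0:s}
piece 4:u rests on {2:q}
minimal pieces: {0:s, 1:q}
ways to finish when only these pieces remain (= sum over removing one remaining piece with nothing left below it):
  1 left: {3}→1  {4}→1
  2 left: {0,3}→1  {2,4}→1  {3,4}→2
  3 left: {0,3,4}→3  {1,2,4}→1  {2,3,4}→3
  placing 0:s first → 4 extensions
  placing 1:q first → 6 extensions
total linear extensions = 10

10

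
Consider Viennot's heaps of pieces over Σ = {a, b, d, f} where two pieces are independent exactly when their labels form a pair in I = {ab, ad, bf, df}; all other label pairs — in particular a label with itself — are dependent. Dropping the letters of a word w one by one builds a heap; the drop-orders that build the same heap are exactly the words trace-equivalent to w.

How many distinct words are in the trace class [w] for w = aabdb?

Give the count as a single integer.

0(a) covers ∅
1(a) covers 0:a
2(b) covers ∅
3(d) covers 2:b
4(b) covers 3:d
floor of heap: 0:a, 2:b
completions by unplaced set U, small U first (add the entries for U minus each lowest piece of U):
  |U|=1: {1}:1  {4}:1
  |U|=2: {0,1}:1  {1,4}:2  {3,4}:1
  |U|=3: {0,1,4}:3  {1,3,4}:3  {2,3,4}:1
  start at 0(a): 4
  start at 2(b): 6
sum over floor = 10

10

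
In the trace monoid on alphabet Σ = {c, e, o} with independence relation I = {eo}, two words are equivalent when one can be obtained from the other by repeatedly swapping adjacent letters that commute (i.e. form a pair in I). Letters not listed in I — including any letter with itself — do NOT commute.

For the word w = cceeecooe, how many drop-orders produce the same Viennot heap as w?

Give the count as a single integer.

3

0(c) covers ∅
1(c) covers 0:c
2(e) covers 1:c
3(e) covers 2:e
4(e) covers 3:e
5(c) covers 4:e
6(o) covers 5:c
7(o) covers 6:o
8(e) covers 5:c
floor of heap: 0:c
completions by unplaced set U, small U first (add the entries for U minus each lowest piece of U):
  |U|=1: {7}:1  {8}:1
  |U|=2: {6,7}:1  {7,8}:2
  |U|=3: {6,7,8}:3
  |U|=4: {5,6,7,8}:3
  |U|=5: {4,5,6,7,8}:3
  |U|=6: {3,4,5,6,7,8}:3
  |U|=7: {2,3,4,5,6,7,8}:3
  start at 0(c): 3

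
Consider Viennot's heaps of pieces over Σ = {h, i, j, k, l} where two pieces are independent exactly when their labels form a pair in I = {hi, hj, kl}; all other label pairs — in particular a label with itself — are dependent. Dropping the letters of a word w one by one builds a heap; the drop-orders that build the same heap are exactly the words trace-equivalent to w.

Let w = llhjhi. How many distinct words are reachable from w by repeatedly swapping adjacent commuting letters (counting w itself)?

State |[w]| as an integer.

#0=l has no predecessor
#1=l depends on [0:l]
#2=h depends on [1:l]
#3=j depends on [1:l]
#4=h depends on [2:h]
#5=i depends on [3:j]
sources: [0:l]
N(rest) = Σ N(rest − s) over sources s of rest; N(one piece) = 1:
  size 1 → [4]=1  [5]=1
  size 2 → [2,4]=1  [3,5]=1  [4,5]=2
  size 3 → [2,4,5]=3  [3,4,5]=3
  size 4 → [2,3,4,5]=6
  first=0(l) contributes 6

6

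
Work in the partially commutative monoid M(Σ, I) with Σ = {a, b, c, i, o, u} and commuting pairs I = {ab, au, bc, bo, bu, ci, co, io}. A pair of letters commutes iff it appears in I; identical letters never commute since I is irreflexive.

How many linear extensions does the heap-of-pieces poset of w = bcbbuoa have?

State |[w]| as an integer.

#0=b has no predecessor
#1=c has no predecessor
#2=b depends on [0:b]
#3=b depends on [2:b]
#4=u depends on [1:c]
#5=o depends on [4:u]
#6=a depends on [5:o]
sources: [0:b, 1:c]
N(rest) = Σ N(rest − s) over sources s of rest; N(one piece) = 1:
  size 1 → [3]=1  [6]=1
  size 2 → [2,3]=1  [3,6]=2  [5,6]=1
  size 3 → [0,2,3]=1  [2,3,6]=3  [3,5,6]=3  [4,5,6]=1
  size 4 → [0,2,3,6]=4  [1,4,5,6]=1  [2,3,5,6]=6  [3,4,5,6]=4
  size 5 → [0,2,3,5,6]=10  [1,3,4,5,6]=5  [2,3,4,5,6]=10
  first=0(b) contributes 15
  first=1(c) contributes 20
|[w]| = 35

35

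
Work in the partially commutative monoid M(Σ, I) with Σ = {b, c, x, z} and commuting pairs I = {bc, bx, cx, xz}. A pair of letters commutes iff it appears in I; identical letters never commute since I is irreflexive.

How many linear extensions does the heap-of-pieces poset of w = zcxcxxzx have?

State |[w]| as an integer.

piece 0:z — minimal
piece 1:c rests on {0:z}
piece 2:x — minimal
piece 3:c rests on {1:c}
piece 4:x rests on {2:x}
piece 5:x rests on {4:x}
piece 6:z rests on {3:c}
piece 7:x rests on {5:x}
minimal pieces: {0:z, 2:x}
ways to finish when only these pieces remain (= sum over removing one remaining piece with nothing left below it):
  1 left: {6}→1  {7}→1
  2 left: {3,6}→1  {5,7}→1  {6,7}→2
  3 left: {1,3,6}→1  {3,6,7}→3  {4,5,7}→1  {5,6,7}→3
  4 left: {0,1,3,6}→1  {1,3,6,7}→4  {2,4,5,7}→1  {3,5,6,7}→6  {4,5,6,7}→4
  5 left: {0,1,3,6,7}→5  {1,3,5,6,7}→10  {2,4,5,6,7}→5  {3,4,5,6,7}→10
  6 left: {0,1,3,5,6,7}→15  {1,3,4,5,6,7}→20  {2,3,4,5,6,7}→15
  placing 0:z first → 35 extensions
  placing 2:x first → 35 extensions
total linear extensions = 70

70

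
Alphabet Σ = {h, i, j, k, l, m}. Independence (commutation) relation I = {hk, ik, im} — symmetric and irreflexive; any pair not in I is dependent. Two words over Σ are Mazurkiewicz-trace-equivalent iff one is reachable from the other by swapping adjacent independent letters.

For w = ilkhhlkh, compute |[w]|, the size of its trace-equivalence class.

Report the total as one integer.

drop 0:i onto floor
drop 1:l onto {0:i}
drop 2:k onto {1:l}
drop 3:h onto {1:l}
drop 4:h onto {3:h}
drop 5:l onto {2:k, 4:h}
drop 6:k onto {5:l}
drop 7:h onto {5:l}
ground layer = {0:i}
drop-orders for the pieces not yet dropped (sum over which currently-grounded one goes next):
  1 to go: {6} 1  {7} 1
  2 to go: {6,7} 2
  3 to go: {5,6,7} 2
  4 to go: {2,5,6,7} 2  {4,5,6,7} 2
  5 to go: {2,4,5,6,7} 4  {3,4,5,6,7} 2
  6 to go: {2,3,4,5,6,7} 6
  if 0:i drops first: 6 orders

6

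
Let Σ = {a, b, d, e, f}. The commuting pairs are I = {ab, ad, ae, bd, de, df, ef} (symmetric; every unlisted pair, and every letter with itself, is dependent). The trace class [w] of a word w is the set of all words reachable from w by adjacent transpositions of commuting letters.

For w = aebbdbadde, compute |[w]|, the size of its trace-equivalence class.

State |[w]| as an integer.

2520

piece 0:a — minimal
piece 1:e — minimal
piece 2:b rests on {1:e}
piece 3:b rests on {2:b}
piece 4:d — minimal
piece 5:b rests on {3:b}
piece 6:a rests on {0:a}
piece 7:d rests on {4:d}
piece 8:d rests on {7:d}
piece 9:e rests on {5:b}
minimal pieces: {0:a, 1:e, 4:d}
ways to finish when only these pieces remain (= sum over removing one remaining piece with nothing left below it):
  1 left: {6}→1  {8}→1  {9}→1
  2 left: {0,6}→1  {5,9}→1  {6,8}→2  {6,9}→2  {7,8}→1  {8,9}→2
  3 left: {0,6,8}→3  {0,6,9}→3  {3,5,9}→1  {4,7,8}→1  {5,6,9}→3  {5,8,9}→3  {6,7,8}→3  {6,8,9}→6  {7,8,9}→3
  4 left: {0,5,6,9}→6  {0,6,7,8}→6  {0,6,8,9}→12  {2,3,5,9}→1  {3,5,6,9}→4  {3,5,8,9}→4  {4,6,7,8}→4  {4,7,8,9}→4  {5,6,8,9}→12  {5,7,8,9}→6  {6,7,8,9}→12
  5 left: {0,3,5,6,9}→10  {0,4,6,7,8}→10  {0,5,6,8,9}→30  {0,6,7,8,9}→30  {1,2,3,5,9}→1  {2,3,5,6,9}→5  {2,3,5,8,9}→5  {3,5,6,8,9}→20  {3,5,7,8,9}→10  {4,5,7,8,9}→10  {4,6,7,8,9}→20  {5,6,7,8,9}→30
  6 left: {0,2,3,5,6,9}→15  {0,3,5,6,8,9}→60  {0,4,6,7,8,9}→60  {0,5,6,7,8,9}→90  {1,2,3,5,6,9}→6  {1,2,3,5,8,9}→6  {2,3,5,6,8,9}→30  {2,3,5,7,8,9}→15  {3,4,5,7,8,9}→20  {3,5,6,7,8,9}→60  {4,5,6,7,8,9}→60
  7 left: {0,1,2,3,5,6,9}→21  {0,2,3,5,6,8,9}→105  {0,3,5,6,7,8,9}→210  {0,4,5,6,7,8,9}→210  {1,2,3,5,6,8,9}→42  {1,2,3,5,7,8,9}→21  {2,3,4,5,7,8,9}→35  {2,3,5,6,7,8,9}→105  {3,4,5,6,7,8,9}→140
  8 left: {0,1,2,3,5,6,8,9}→168  {0,2,3,5,6,7,8,9}→420  {0,3,4,5,6,7,8,9}→560  {1,2,3,4,5,7,8,9}→56  {1,2,3,5,6,7,8,9}→168  {2,3,4,5,6,7,8,9}→280
  placing 0:a first → 504 extensions
  placing 1:e first → 1260 extensions
  placing 4:d first → 756 extensions
total linear extensions = 2520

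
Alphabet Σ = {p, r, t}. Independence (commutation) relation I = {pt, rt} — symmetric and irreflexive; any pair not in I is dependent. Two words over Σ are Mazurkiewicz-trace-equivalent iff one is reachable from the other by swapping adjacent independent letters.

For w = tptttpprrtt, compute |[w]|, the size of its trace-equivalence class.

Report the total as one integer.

462

drop 0:t onto floor
drop 1:p onto floor
drop 2:t onto {0:t}
drop 3:t onto {2:t}
drop 4:t onto {3:t}
drop 5:p onto {1:p}
drop 6:p onto {5:p}
drop 7:r onto {6:p}
drop 8:r onto {7:r}
drop 9:t onto {4:t}
drop 10:t onto {9:t}
ground layer = {0:t, 1:p}
drop-orders for the pieces not yet dropped (sum over which currently-grounded one goes next):
  1 to go: {8} 1  {10} 1
  2 to go: {7,8} 1  {8,10} 2  {9,10} 1
  3 to go: {4,9,10} 1  {6,7,8} 1  {7,8,10} 3  {8,9,10} 3
  4 to go: {3,4,9,10} 1  {4,8,9,10} 4  {5,6,7,8} 1  {6,7,8,10} 4  {7,8,9,10} 6
  5 to go: {1,5,6,7,8} 1  {2,3,4,9,10} 1  {3,4,8,9,10} 5  {4,7,8,9,10} 10  {5,6,7,8,10} 5  {6,7,8,9,10} 10
  6 to go: {0,2,3,4,9,10} 1  {1,5,6,7,8,10} 6  {2,3,4,8,9,10} 6  {3,4,7,8,9,10} 15  {4,6,7,8,9,10} 20  {5,6,7,8,9,10} 15
  7 to go: {0,2,3,4,8,9,10} 7  {1,5,6,7,8,9,10} 21  {2,3,4,7,8,9,10} 21  {3,4,6,7,8,9,10} 35  {4,5,6,7,8,9,10} 35
  8 to go: {0,2,3,4,7,8,9,10} 28  {1,4,5,6,7,8,9,10} 56  {2,3,4,6,7,8,9,10} 56  {3,4,5,6,7,8,9,10} 70
  9 to go: {0,2,3,4,6,7,8,9,10} 84  {1,3,4,5,6,7,8,9,10} 126  {2,3,4,5,6,7,8,9,10} 126
  if 0:t drops first: 252 orders
  if 1:p drops first: 210 orders
heap linearizations: 462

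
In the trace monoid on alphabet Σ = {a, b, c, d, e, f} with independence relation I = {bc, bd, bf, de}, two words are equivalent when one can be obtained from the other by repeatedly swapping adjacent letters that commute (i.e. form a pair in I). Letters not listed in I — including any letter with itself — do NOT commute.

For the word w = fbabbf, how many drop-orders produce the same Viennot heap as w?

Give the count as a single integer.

6

0(f) covers ∅
1(b) covers ∅
2(a) covers 0:f, 1:b
3(b) covers 2:a
4(b) covers 3:b
5(f) covers 2:a
floor of heap: 0:f, 1:b
completions by unplaced set U, small U first (add the entries for U minus each lowest piece of U):
  |U|=1: {4}:1  {5}:1
  |U|=2: {3,4}:1  {4,5}:2
  |U|=3: {3,4,5}:3
  |U|=4: {2,3,4,5}:3
  start at 0(f): 3
  start at 1(b): 3
sum over floor = 6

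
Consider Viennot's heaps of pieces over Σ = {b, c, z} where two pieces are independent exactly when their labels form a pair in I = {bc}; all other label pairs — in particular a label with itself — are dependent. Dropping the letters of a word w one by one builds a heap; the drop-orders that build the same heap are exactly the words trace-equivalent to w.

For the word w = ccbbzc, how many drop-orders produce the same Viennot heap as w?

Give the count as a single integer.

6

piece 0:c — minimal
piece 1:c rests on {0:c}
piece 2:b — minimal
piece 3:b rests on {2:b}
piece 4:z rests on {1:c, 3:b}
piece 5:c rests on {4:z}
minimal pieces: {0:c, 2:b}
ways to finish when only these pieces remain (= sum over removing one remaining piece with nothing left below it):
  1 left: {5}→1
  2 left: {4,5}→1
  3 left: {1,4,5}→1  {3,4,5}→1
  4 left: {0,1,4,5}→1  {1,3,4,5}→2  {2,3,4,5}→1
  placing 0:c first → 3 extensions
  placing 2:b first → 3 extensions
total linear extensions = 6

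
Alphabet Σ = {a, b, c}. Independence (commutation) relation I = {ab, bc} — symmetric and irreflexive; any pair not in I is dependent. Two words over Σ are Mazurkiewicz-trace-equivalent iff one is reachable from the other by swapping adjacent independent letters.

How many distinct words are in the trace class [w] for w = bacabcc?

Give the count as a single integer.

piece 0:b — minimal
piece 1:a — minimal
piece 2:c rests on {1:a}
piece 3:a rests on {2:c}
piece 4:b rests on {0:b}
piece 5:c rests on {3:a}
piece 6:c rests on {5:c}
minimal pieces: {0:b, 1:a}
ways to finish when only these pieces remain (= sum over removing one remaining piece with nothing left below it):
  1 left: {4}→1  {6}→1
  2 left: {0,4}→1  {4,6}→2  {5,6}→1
  3 left: {0,4,6}→3  {3,5,6}→1  {4,5,6}→3
  4 left: {0,4,5,6}→6  {2,3,5,6}→1  {3,4,5,6}→4
  5 left: {0,3,4,5,6}→10  {1,2,3,5,6}→1  {2,3,4,5,6}→5
  placing 0:b first → 6 extensions
  placing 1:a first → 15 extensions
total linear extensions = 21

21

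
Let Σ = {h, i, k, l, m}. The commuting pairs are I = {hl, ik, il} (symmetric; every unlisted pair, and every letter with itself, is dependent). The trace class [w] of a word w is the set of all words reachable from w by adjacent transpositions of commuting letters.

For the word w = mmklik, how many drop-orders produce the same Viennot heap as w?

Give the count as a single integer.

drop 0:m onto floor
drop 1:m onto {0:m}
drop 2:k onto {1:m}
drop 3:l onto {2:k}
drop 4:i onto {1:m}
drop 5:k onto {3:l}
ground layer = {0:m}
drop-orders for the pieces not yet dropped (sum over which currently-grounded one goes next):
  1 to go: {4} 1  {5} 1
  2 to go: {3,5} 1  {4,5} 2
  3 to go: {2,3,5} 1  {3,4,5} 3
  4 to go: {2,3,4,5} 4
  if 0:m drops first: 4 orders

4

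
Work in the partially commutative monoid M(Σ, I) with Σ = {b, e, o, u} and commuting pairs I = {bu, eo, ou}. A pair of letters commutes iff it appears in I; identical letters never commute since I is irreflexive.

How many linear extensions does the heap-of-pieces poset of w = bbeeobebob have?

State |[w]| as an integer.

3

0(b) covers ∅
1(b) covers 0:b
2(e) covers 1:b
3(e) covers 2:e
4(o) covers 1:b
5(b) covers 3:e, 4:o
6(e) covers 5:b
7(b) covers 6:e
8(o) covers 7:b
9(b) covers 8:o
floor of heap: 0:b
completions by unplaced set U, small U first (add the entries for U minus each lowest piece of U):
  |U|=1: {9}:1
  |U|=2: {8,9}:1
  |U|=3: {7,8,9}:1
  |U|=4: {6,7,8,9}:1
  |U|=5: {5,6,7,8,9}:1
  |U|=6: {3,5,6,7,8,9}:1  {4,5,6,7,8,9}:1
  |U|=7: {2,3,5,6,7,8,9}:1  {3,4,5,6,7,8,9}:2
  |U|=8: {2,3,4,5,6,7,8,9}:3
  start at 0(b): 3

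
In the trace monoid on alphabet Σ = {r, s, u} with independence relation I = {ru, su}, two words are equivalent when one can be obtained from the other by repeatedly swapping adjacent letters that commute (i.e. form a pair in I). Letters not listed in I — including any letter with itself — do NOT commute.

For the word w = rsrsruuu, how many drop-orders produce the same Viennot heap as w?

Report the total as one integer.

piece 0:r — minimal
piece 1:s rests on {0:r}
piece 2:r rests on {1:s}
piece 3:s rests on {2:r}
piece 4:r rests on {3:s}
piece 5:u — minimal
piece 6:u rests on {5:u}
piece 7:u rests on {6:u}
minimal pieces: {0:r, 5:u}
ways to finish when only these pieces remain (= sum over removing one remaining piece with nothing left below it):
  1 left: {4}→1  {7}→1
  2 left: {3,4}→1  {4,7}→2  {6,7}→1
  3 left: {2,3,4}→1  {3,4,7}→3  {4,6,7}→3  {5,6,7}→1
  4 left: {1,2,3,4}→1  {2,3,4,7}→4  {3,4,6,7}→6  {4,5,6,7}→4
  5 left: {0,1,2,3,4}→1  {1,2,3,4,7}→5  {2,3,4,6,7}→10  {3,4,5,6,7}→10
  6 left: {0,1,2,3,4,7}→6  {1,2,3,4,6,7}→15  {2,3,4,5,6,7}→20
  placing 0:r first → 35 extensions
  placing 5:u first → 21 extensions
total linear extensions = 56

56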